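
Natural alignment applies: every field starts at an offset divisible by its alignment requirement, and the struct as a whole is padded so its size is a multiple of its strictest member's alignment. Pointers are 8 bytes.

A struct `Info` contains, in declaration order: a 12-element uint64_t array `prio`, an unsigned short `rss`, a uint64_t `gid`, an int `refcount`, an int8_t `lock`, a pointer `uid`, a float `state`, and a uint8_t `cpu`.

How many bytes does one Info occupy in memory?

136

prio at 0 (size 96, align 8) → ends 96
rss at 96 (size 2, align 2) → ends 98
pad 6 to align 8 for gid
gid at 104 (size 8, align 8) → ends 112
refcount at 112 (size 4, align 4) → ends 116
lock at 116 (size 1, align 1) → ends 117
pad 3 to align 8 for uid
uid at 120 (size 8, align 8) → ends 128
state at 128 (size 4, align 4) → ends 132
cpu at 132 (size 1, align 1) → ends 133
tail pad 3 to reach multiple of 8
total 136 bytes, alignment 8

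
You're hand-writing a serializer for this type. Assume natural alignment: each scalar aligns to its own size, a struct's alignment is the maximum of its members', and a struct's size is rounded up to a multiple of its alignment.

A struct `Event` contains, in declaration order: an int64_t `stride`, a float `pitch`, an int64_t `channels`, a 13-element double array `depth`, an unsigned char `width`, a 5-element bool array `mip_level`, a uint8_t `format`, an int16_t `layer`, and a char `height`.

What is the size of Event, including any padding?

144

0..8  stride  (8B, 8-aligned)
8..12  pitch  (4B, 4-aligned)
12..16  -- padding (4B)
16..24  channels  (8B, 8-aligned)
24..128  depth  (104B, 8-aligned)
128..129  width  (1B, 1-aligned)
129..134  mip_level  (5B, 1-aligned)
134..135  format  (1B, 1-aligned)
135..136  -- padding (1B)
136..138  layer  (2B, 2-aligned)
138..139  height  (1B, 1-aligned)
139..144  -- tail padding (5B)
sizeof = 144, alignof = 8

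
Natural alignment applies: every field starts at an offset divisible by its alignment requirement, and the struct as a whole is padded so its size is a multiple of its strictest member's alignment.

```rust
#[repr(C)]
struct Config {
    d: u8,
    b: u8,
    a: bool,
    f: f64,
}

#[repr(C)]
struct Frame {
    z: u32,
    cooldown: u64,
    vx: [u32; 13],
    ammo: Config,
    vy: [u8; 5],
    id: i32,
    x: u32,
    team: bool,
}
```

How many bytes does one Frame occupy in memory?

112 bytes

Config: @0: d [1B, align 1] → 1; @1: b [1B, align 1] → 2; @2: a [1B, align 1] → 3; +5 pad (align 8); @8: f [8B, align 8] → 16; size 16, align 8
@0: z [4B, align 4] → 4
+4 pad (align 8)
@8: cooldown [8B, align 8] → 16
@16: vx [52B, align 4] → 68
+4 pad (align 8)
@72: ammo [16B, align 8] → 88
@88: vy [5B, align 1] → 93
+3 pad (align 4)
@96: id [4B, align 4] → 100
@100: x [4B, align 4] → 104
@104: team [1B, align 1] → 105
+7 tail pad (align 8)
size 112, align 8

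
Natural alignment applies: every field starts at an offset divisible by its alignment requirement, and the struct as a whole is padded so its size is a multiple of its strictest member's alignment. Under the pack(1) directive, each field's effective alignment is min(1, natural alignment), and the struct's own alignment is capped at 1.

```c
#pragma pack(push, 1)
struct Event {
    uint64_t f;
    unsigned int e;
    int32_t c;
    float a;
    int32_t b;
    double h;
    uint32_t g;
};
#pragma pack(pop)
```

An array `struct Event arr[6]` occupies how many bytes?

216

0..8  f  (8B, 1-aligned)
8..12  e  (4B, 1-aligned)
12..16  c  (4B, 1-aligned)
16..20  a  (4B, 1-aligned)
20..24  b  (4B, 1-aligned)
24..32  h  (8B, 1-aligned)
32..36  g  (4B, 1-aligned)
sizeof = 36, alignof = 1
array of 6: 6 × 36 = 216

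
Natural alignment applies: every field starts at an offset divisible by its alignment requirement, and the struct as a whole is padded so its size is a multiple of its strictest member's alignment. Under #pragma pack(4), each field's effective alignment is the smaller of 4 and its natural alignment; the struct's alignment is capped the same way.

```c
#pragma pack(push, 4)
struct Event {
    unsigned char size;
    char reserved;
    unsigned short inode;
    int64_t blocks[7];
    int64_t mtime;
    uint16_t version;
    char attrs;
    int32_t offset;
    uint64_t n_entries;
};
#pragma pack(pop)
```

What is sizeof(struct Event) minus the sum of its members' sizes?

1

size at 0 (size 1, align 1) → ends 1
reserved at 1 (size 1, align 1) → ends 2
inode at 2 (size 2, align 2) → ends 4
blocks at 4 (size 56, align 4) → ends 60
mtime at 60 (size 8, align 4) → ends 68
version at 68 (size 2, align 2) → ends 70
attrs at 70 (size 1, align 1) → ends 71
pad 1 to align 4 for offset
offset at 72 (size 4, align 4) → ends 76
n_entries at 76 (size 8, align 4) → ends 84
total 84 bytes, alignment 4
data bytes 83, size 84 → padding 1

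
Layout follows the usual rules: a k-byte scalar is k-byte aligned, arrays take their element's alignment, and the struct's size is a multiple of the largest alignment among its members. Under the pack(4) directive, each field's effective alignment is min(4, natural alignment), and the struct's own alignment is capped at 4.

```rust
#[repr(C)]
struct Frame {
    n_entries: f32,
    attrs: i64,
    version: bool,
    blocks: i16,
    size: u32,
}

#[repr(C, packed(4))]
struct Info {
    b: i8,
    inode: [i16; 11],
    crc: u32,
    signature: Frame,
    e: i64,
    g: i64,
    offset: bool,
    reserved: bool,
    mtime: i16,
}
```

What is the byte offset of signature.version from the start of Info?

Frame: 0..4  n_entries  (4B, 4-aligned); 4..8  -- padding (4B); 8..16  attrs  (8B, 8-aligned); 16..17  version  (1B, 1-aligned); 17..18  -- padding (1B); 18..20  blocks  (2B, 2-aligned); 20..24  size  (4B, 4-aligned); sizeof = 24, alignof = 8
0..1  b  (1B, 1-aligned)
1..2  -- padding (1B)
2..24  inode  (22B, 2-aligned)
24..28  crc  (4B, 4-aligned)
28..52  signature  (24B, 4-aligned)
within Frame: version at 16
28 + 16 = 44

44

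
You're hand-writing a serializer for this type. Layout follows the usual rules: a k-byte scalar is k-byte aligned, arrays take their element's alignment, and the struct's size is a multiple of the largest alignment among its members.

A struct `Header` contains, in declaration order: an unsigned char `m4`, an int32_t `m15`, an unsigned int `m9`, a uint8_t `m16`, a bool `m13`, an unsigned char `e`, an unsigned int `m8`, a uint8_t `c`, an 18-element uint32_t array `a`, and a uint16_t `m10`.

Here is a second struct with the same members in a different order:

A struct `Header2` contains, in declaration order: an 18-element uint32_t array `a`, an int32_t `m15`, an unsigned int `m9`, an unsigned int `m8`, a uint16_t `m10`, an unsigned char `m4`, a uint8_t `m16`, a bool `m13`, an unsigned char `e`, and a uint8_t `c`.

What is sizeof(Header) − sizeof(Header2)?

8

m4 at 0 (size 1, align 1) → ends 1
pad 3 to align 4 for m15
m15 at 4 (size 4, align 4) → ends 8
m9 at 8 (size 4, align 4) → ends 12
m16 at 12 (size 1, align 1) → ends 13
m13 at 13 (size 1, align 1) → ends 14
e at 14 (size 1, align 1) → ends 15
pad 1 to align 4 for m8
m8 at 16 (size 4, align 4) → ends 20
c at 20 (size 1, align 1) → ends 21
pad 3 to align 4 for a
a at 24 (size 72, align 4) → ends 96
m10 at 96 (size 2, align 2) → ends 98
tail pad 2 to reach multiple of 4
total 100 bytes, alignment 4
— Header2 —
a at 0 (size 72, align 4) → ends 72
m15 at 72 (size 4, align 4) → ends 76
m9 at 76 (size 4, align 4) → ends 80
m8 at 80 (size 4, align 4) → ends 84
m10 at 84 (size 2, align 2) → ends 86
m4 at 86 (size 1, align 1) → ends 87
m16 at 87 (size 1, align 1) → ends 88
m13 at 88 (size 1, align 1) → ends 89
e at 89 (size 1, align 1) → ends 90
c at 90 (size 1, align 1) → ends 91
tail pad 1 to reach multiple of 4
total 92 bytes, alignment 4
100 − 92 = 8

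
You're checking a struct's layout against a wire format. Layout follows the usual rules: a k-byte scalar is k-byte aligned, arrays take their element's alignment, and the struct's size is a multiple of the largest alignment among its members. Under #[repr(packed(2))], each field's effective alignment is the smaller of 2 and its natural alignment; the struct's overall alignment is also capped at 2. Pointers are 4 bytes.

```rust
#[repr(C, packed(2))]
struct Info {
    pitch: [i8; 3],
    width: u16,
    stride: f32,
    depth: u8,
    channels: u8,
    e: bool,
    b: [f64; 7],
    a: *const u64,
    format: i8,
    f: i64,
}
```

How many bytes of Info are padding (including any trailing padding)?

3

0..3  pitch  (3B, 1-aligned)
3..4  -- padding (1B)
4..6  width  (2B, 2-aligned)
6..10  stride  (4B, 2-aligned)
10..11  depth  (1B, 1-aligned)
11..12  channels  (1B, 1-aligned)
12..13  e  (1B, 1-aligned)
13..14  -- padding (1B)
14..70  b  (56B, 2-aligned)
70..74  a  (4B, 2-aligned)
74..75  format  (1B, 1-aligned)
75..76  -- padding (1B)
76..84  f  (8B, 2-aligned)
sizeof = 84, alignof = 2
data bytes 81, size 84 → padding 3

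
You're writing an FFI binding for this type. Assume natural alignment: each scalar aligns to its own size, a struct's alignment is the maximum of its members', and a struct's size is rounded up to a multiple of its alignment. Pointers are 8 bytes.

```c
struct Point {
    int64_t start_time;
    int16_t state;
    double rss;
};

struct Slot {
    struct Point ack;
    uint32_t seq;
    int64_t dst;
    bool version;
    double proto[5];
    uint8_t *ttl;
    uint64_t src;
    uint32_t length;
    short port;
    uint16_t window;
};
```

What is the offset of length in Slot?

104

Point: @0: start_time [8B, align 8] → 8; @8: state [2B, align 2] → 10; +6 pad (align 8); @16: rss [8B, align 8] → 24; size 24, align 8
@0: ack [24B, align 8] → 24
@24: seq [4B, align 4] → 28
+4 pad (align 8)
@32: dst [8B, align 8] → 40
@40: version [1B, align 1] → 41
+7 pad (align 8)
@48: proto [40B, align 8] → 88
@88: ttl [8B, align 8] → 96
@96: src [8B, align 8] → 104
@104: length [4B, align 4] → 108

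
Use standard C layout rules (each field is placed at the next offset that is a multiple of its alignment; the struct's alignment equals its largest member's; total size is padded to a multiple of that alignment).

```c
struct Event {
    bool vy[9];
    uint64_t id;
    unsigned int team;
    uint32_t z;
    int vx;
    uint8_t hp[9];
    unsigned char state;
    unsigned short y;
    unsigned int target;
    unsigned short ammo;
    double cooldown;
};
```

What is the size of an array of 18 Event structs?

1152

0..9  vy  (9B, 1-aligned)
9..16  -- padding (7B)
16..24  id  (8B, 8-aligned)
24..28  team  (4B, 4-aligned)
28..32  z  (4B, 4-aligned)
32..36  vx  (4B, 4-aligned)
36..45  hp  (9B, 1-aligned)
45..46  state  (1B, 1-aligned)
46..48  y  (2B, 2-aligned)
48..52  target  (4B, 4-aligned)
52..54  ammo  (2B, 2-aligned)
54..56  -- padding (2B)
56..64  cooldown  (8B, 8-aligned)
sizeof = 64, alignof = 8
array of 18: 18 × 64 = 1152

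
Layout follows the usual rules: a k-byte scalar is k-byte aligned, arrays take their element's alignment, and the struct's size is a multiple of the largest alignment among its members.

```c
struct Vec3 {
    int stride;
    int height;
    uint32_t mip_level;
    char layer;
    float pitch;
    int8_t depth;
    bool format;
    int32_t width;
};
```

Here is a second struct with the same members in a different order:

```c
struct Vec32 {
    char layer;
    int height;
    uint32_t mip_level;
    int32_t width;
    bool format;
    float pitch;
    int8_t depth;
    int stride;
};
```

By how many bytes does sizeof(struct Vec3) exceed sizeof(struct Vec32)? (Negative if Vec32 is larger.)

-4

0..4  stride  (4B, 4-aligned)
4..8  height  (4B, 4-aligned)
8..12  mip_level  (4B, 4-aligned)
12..13  layer  (1B, 1-aligned)
13..16  -- padding (3B)
16..20  pitch  (4B, 4-aligned)
20..21  depth  (1B, 1-aligned)
21..22  format  (1B, 1-aligned)
22..24  -- padding (2B)
24..28  width  (4B, 4-aligned)
sizeof = 28, alignof = 4
— Vec32 —
0..1  layer  (1B, 1-aligned)
1..4  -- padding (3B)
4..8  height  (4B, 4-aligned)
8..12  mip_level  (4B, 4-aligned)
12..16  width  (4B, 4-aligned)
16..17  format  (1B, 1-aligned)
17..20  -- padding (3B)
20..24  pitch  (4B, 4-aligned)
24..25  depth  (1B, 1-aligned)
25..28  -- padding (3B)
28..32  stride  (4B, 4-aligned)
sizeof = 32, alignof = 4
28 − 32 = -4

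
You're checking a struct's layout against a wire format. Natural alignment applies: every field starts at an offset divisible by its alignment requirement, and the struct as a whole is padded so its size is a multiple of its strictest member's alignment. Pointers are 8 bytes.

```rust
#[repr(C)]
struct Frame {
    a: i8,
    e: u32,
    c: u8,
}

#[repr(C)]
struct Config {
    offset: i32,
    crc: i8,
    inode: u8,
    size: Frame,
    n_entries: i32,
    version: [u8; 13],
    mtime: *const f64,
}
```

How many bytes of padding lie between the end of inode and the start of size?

2

Frame: @0: a [1B, align 1] → 1; +3 pad (align 4); @4: e [4B, align 4] → 8; @8: c [1B, align 1] → 9; +3 tail pad (align 4); size 12, align 4
@0: offset [4B, align 4] → 4
@4: crc [1B, align 1] → 5
@5: inode [1B, align 1] → 6
+2 pad (align 4)
@8: size [12B, align 4] → 20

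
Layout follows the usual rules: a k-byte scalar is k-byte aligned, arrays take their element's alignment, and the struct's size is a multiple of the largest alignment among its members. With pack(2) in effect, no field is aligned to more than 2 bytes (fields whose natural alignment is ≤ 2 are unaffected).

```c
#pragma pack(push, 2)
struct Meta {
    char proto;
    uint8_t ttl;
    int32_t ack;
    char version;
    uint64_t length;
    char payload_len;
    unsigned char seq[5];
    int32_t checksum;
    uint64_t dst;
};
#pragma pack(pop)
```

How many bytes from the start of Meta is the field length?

@0: proto [1B, align 1] → 1
@1: ttl [1B, align 1] → 2
@2: ack [4B, align 2] → 6
@6: version [1B, align 1] → 7
+1 pad (align 2)
@8: length [8B, align 2] → 16

8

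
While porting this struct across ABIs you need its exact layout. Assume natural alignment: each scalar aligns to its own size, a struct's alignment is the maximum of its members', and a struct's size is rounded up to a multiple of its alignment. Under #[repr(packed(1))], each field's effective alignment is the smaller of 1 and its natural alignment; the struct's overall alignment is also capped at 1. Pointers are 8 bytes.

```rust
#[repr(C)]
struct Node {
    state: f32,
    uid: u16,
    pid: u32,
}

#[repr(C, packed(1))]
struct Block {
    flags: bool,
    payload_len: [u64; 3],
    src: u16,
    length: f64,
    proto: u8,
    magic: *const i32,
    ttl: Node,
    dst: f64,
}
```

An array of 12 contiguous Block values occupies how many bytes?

768

Node: 0..4  state  (4B, 4-aligned); 4..6  uid  (2B, 2-aligned); 6..8  -- padding (2B); 8..12  pid  (4B, 4-aligned); sizeof = 12, alignof = 4
0..1  flags  (1B, 1-aligned)
1..25  payload_len  (24B, 1-aligned)
25..27  src  (2B, 1-aligned)
27..35  length  (8B, 1-aligned)
35..36  proto  (1B, 1-aligned)
36..44  magic  (8B, 1-aligned)
44..56  ttl  (12B, 1-aligned)
56..64  dst  (8B, 1-aligned)
sizeof = 64, alignof = 1
array of 12: 12 × 64 = 768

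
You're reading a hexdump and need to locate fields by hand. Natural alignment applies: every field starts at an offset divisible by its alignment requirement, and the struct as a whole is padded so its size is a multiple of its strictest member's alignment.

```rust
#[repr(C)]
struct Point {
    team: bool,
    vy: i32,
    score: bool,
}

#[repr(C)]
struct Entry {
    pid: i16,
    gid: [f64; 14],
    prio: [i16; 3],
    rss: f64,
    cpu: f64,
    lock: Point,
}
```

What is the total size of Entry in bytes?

Point: 0..1  team  (1B, 1-aligned); 1..4  -- padding (3B); 4..8  vy  (4B, 4-aligned); 8..9  score  (1B, 1-aligned); 9..12  -- tail padding (3B); sizeof = 12, alignof = 4
0..2  pid  (2B, 2-aligned)
2..8  -- padding (6B)
8..120  gid  (112B, 8-aligned)
120..126  prio  (6B, 2-aligned)
126..128  -- padding (2B)
128..136  rss  (8B, 8-aligned)
136..144  cpu  (8B, 8-aligned)
144..156  lock  (12B, 4-aligned)
156..160  -- tail padding (4B)
sizeof = 160, alignof = 8

160 bytes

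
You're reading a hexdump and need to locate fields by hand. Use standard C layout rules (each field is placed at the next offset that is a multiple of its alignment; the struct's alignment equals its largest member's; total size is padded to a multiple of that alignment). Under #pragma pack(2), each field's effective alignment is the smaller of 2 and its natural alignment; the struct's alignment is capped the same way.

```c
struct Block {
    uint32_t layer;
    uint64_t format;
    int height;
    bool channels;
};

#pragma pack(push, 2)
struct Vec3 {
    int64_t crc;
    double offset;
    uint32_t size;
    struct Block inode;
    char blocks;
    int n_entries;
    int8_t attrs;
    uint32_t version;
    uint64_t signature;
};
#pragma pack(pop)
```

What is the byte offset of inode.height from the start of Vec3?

36

Block: layer at 0 (size 4, align 4) → ends 4; pad 4 to align 8 for format; format at 8 (size 8, align 8) → ends 16; height at 16 (size 4, align 4) → ends 20; channels at 20 (size 1, align 1) → ends 21; tail pad 3 to reach multiple of 8; total 24 bytes, alignment 8
crc at 0 (size 8, align 2) → ends 8
offset at 8 (size 8, align 2) → ends 16
size at 16 (size 4, align 2) → ends 20
inode at 20 (size 24, align 2) → ends 44
within Block: height at 16
20 + 16 = 36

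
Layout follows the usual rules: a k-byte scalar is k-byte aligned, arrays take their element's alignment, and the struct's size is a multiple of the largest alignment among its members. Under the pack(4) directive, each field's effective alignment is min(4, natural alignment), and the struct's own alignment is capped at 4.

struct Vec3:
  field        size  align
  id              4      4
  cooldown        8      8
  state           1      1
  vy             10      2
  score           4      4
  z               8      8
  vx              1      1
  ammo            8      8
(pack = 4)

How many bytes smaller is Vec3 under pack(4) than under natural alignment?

natural layout:
  0..4  id  (4B, 4-aligned)
  4..8  -- padding (4B)
  8..16  cooldown  (8B, 8-aligned)
  16..17  state  (1B, 1-aligned)
  17..18  -- padding (1B)
  18..28  vy  (10B, 2-aligned)
  28..32  score  (4B, 4-aligned)
  32..40  z  (8B, 8-aligned)
  40..41  vx  (1B, 1-aligned)
  41..48  -- padding (7B)
  48..56  ammo  (8B, 8-aligned)
  sizeof = 56, alignof = 8
packed(4) layout:
  0..4  id  (4B, 4-aligned)
  4..12  cooldown  (8B, 4-aligned)
  12..13  state  (1B, 1-aligned)
  13..14  -- padding (1B)
  14..24  vy  (10B, 2-aligned)
  24..28  score  (4B, 4-aligned)
  28..36  z  (8B, 4-aligned)
  36..37  vx  (1B, 1-aligned)
  37..40  -- padding (3B)
  40..48  ammo  (8B, 4-aligned)
  sizeof = 48, alignof = 4
56 − 48 = 8

8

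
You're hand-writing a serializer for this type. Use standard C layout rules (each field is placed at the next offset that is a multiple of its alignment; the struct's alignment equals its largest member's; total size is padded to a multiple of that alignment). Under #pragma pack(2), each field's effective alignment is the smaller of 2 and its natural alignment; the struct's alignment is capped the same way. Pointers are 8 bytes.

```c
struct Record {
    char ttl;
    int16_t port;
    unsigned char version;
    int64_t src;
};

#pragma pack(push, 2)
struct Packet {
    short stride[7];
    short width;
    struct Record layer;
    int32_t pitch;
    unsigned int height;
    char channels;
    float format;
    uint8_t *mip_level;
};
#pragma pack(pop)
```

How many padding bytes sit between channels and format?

1

Record: @0: ttl [1B, align 1] → 1; +1 pad (align 2); @2: port [2B, align 2] → 4; @4: version [1B, align 1] → 5; +3 pad (align 8); @8: src [8B, align 8] → 16; size 16, align 8
@0: stride [14B, align 2] → 14
@14: width [2B, align 2] → 16
@16: layer [16B, align 2] → 32
@32: pitch [4B, align 2] → 36
@36: height [4B, align 2] → 40
@40: channels [1B, align 1] → 41
+1 pad (align 2)
@42: format [4B, align 2] → 46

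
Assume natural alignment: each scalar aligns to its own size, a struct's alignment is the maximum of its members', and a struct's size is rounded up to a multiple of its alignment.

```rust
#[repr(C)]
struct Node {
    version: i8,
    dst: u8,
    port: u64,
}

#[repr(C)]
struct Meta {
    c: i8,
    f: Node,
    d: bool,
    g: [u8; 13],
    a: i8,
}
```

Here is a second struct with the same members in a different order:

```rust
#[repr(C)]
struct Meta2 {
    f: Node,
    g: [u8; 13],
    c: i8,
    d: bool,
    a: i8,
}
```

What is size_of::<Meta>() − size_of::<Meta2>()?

8

Node: version at 0 (size 1, align 1) → ends 1; dst at 1 (size 1, align 1) → ends 2; pad 6 to align 8 for port; port at 8 (size 8, align 8) → ends 16; total 16 bytes, alignment 8
c at 0 (size 1, align 1) → ends 1
pad 7 to align 8 for f
f at 8 (size 16, align 8) → ends 24
d at 24 (size 1, align 1) → ends 25
g at 25 (size 13, align 1) → ends 38
a at 38 (size 1, align 1) → ends 39
tail pad 1 to reach multiple of 8
total 40 bytes, alignment 8
— Meta2 —
f at 0 (size 16, align 8) → ends 16
g at 16 (size 13, align 1) → ends 29
c at 29 (size 1, align 1) → ends 30
d at 30 (size 1, align 1) → ends 31
a at 31 (size 1, align 1) → ends 32
total 32 bytes, alignment 8
40 − 32 = 8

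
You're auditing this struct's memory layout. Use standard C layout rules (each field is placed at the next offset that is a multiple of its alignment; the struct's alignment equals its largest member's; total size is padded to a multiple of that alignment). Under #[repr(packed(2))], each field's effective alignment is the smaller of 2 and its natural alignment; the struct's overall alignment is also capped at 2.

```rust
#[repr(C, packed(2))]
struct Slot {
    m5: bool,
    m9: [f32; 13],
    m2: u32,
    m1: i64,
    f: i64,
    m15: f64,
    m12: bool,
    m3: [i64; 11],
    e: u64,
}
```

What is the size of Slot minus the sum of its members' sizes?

2

m5 at 0 (size 1, align 1) → ends 1
pad 1 to align 2 for m9
m9 at 2 (size 52, align 2) → ends 54
m2 at 54 (size 4, align 2) → ends 58
m1 at 58 (size 8, align 2) → ends 66
f at 66 (size 8, align 2) → ends 74
m15 at 74 (size 8, align 2) → ends 82
m12 at 82 (size 1, align 1) → ends 83
pad 1 to align 2 for m3
m3 at 84 (size 88, align 2) → ends 172
e at 172 (size 8, align 2) → ends 180
total 180 bytes, alignment 2
data bytes 178, size 180 → padding 2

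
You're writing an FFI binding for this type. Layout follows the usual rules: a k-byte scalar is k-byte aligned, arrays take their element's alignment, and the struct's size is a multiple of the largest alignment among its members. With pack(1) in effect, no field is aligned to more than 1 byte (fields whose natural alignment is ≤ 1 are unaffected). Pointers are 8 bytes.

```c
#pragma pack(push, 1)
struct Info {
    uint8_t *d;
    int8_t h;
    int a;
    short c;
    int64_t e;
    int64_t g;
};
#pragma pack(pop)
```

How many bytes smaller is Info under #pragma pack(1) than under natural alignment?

natural layout:
  0..8  d  (8B, 8-aligned)
  8..9  h  (1B, 1-aligned)
  9..12  -- padding (3B)
  12..16  a  (4B, 4-aligned)
  16..18  c  (2B, 2-aligned)
  18..24  -- padding (6B)
  24..32  e  (8B, 8-aligned)
  32..40  g  (8B, 8-aligned)
  sizeof = 40, alignof = 8
packed(1) layout:
  0..8  d  (8B, 1-aligned)
  8..9  h  (1B, 1-aligned)
  9..13  a  (4B, 1-aligned)
  13..15  c  (2B, 1-aligned)
  15..23  e  (8B, 1-aligned)
  23..31  g  (8B, 1-aligned)
  sizeof = 31, alignof = 1
40 − 31 = 9

9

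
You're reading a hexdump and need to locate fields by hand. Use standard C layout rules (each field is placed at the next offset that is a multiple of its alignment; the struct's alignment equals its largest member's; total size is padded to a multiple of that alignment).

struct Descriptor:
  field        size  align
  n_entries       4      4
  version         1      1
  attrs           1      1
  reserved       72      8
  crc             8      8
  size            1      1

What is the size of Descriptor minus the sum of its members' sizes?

0..4  n_entries  (4B, 4-aligned)
4..5  version  (1B, 1-aligned)
5..6  attrs  (1B, 1-aligned)
6..8  -- padding (2B)
8..80  reserved  (72B, 8-aligned)
80..88  crc  (8B, 8-aligned)
88..89  size  (1B, 1-aligned)
89..96  -- tail padding (7B)
sizeof = 96, alignof = 8
data bytes 87, size 96 → padding 9

9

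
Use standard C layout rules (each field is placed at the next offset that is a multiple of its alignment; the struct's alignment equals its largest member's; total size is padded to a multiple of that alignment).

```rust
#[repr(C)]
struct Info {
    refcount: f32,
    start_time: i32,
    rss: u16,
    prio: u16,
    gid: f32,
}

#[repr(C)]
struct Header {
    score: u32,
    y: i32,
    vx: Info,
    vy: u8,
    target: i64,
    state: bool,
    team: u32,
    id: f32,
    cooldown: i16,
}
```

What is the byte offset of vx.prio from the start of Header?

Info: refcount at 0 (size 4, align 4) → ends 4; start_time at 4 (size 4, align 4) → ends 8; rss at 8 (size 2, align 2) → ends 10; prio at 10 (size 2, align 2) → ends 12; gid at 12 (size 4, align 4) → ends 16; total 16 bytes, alignment 4
score at 0 (size 4, align 4) → ends 4
y at 4 (size 4, align 4) → ends 8
vx at 8 (size 16, align 4) → ends 24
within Info: prio at 10
8 + 10 = 18

18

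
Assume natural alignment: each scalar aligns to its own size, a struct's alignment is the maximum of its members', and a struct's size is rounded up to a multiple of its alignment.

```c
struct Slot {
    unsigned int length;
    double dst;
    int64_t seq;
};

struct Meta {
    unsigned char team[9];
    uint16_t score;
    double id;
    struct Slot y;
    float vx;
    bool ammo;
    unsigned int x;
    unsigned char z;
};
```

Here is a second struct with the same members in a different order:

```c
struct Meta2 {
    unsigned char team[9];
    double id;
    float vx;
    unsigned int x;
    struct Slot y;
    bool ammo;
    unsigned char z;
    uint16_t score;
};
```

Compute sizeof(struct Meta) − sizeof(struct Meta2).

0

Slot: 0..4  length  (4B, 4-aligned); 4..8  -- padding (4B); 8..16  dst  (8B, 8-aligned); 16..24  seq  (8B, 8-aligned); sizeof = 24, alignof = 8
0..9  team  (9B, 1-aligned)
9..10  -- padding (1B)
10..12  score  (2B, 2-aligned)
12..16  -- padding (4B)
16..24  id  (8B, 8-aligned)
24..48  y  (24B, 8-aligned)
48..52  vx  (4B, 4-aligned)
52..53  ammo  (1B, 1-aligned)
53..56  -- padding (3B)
56..60  x  (4B, 4-aligned)
60..61  z  (1B, 1-aligned)
61..64  -- tail padding (3B)
sizeof = 64, alignof = 8
— Meta2 —
0..9  team  (9B, 1-aligned)
9..16  -- padding (7B)
16..24  id  (8B, 8-aligned)
24..28  vx  (4B, 4-aligned)
28..32  x  (4B, 4-aligned)
32..56  y  (24B, 8-aligned)
56..57  ammo  (1B, 1-aligned)
57..58  z  (1B, 1-aligned)
58..60  score  (2B, 2-aligned)
60..64  -- tail padding (4B)
sizeof = 64, alignof = 8
64 − 64 = 0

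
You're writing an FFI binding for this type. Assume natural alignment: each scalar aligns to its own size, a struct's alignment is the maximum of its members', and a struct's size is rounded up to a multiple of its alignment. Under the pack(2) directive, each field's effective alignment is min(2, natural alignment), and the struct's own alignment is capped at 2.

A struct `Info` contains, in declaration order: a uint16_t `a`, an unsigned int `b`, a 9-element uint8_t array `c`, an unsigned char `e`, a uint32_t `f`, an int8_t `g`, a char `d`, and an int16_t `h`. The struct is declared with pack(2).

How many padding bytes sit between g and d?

@0: a [2B, align 2] → 2
@2: b [4B, align 2] → 6
@6: c [9B, align 1] → 15
@15: e [1B, align 1] → 16
@16: f [4B, align 2] → 20
@20: g [1B, align 1] → 21
@21: d [1B, align 1] → 22

0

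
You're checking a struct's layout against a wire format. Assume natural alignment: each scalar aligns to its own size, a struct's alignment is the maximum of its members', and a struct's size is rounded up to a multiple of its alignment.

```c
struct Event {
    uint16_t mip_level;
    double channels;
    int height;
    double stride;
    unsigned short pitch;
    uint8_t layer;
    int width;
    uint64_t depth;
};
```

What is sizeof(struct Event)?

@0: mip_level [2B, align 2] → 2
+6 pad (align 8)
@8: channels [8B, align 8] → 16
@16: height [4B, align 4] → 20
+4 pad (align 8)
@24: stride [8B, align 8] → 32
@32: pitch [2B, align 2] → 34
@34: layer [1B, align 1] → 35
+1 pad (align 4)
@36: width [4B, align 4] → 40
@40: depth [8B, align 8] → 48
size 48, align 8

48 bytes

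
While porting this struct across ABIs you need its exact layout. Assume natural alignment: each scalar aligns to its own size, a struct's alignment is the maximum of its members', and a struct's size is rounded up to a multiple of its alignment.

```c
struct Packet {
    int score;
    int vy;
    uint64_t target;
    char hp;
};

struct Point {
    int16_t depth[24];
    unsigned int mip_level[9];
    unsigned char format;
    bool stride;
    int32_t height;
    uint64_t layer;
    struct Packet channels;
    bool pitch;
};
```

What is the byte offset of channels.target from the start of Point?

112

Packet: score at 0 (size 4, align 4) → ends 4; vy at 4 (size 4, align 4) → ends 8; target at 8 (size 8, align 8) → ends 16; hp at 16 (size 1, align 1) → ends 17; tail pad 7 to reach multiple of 8; total 24 bytes, alignment 8
depth at 0 (size 48, align 2) → ends 48
mip_level at 48 (size 36, align 4) → ends 84
format at 84 (size 1, align 1) → ends 85
stride at 85 (size 1, align 1) → ends 86
pad 2 to align 4 for height
height at 88 (size 4, align 4) → ends 92
pad 4 to align 8 for layer
layer at 96 (size 8, align 8) → ends 104
channels at 104 (size 24, align 8) → ends 128
within Packet: target at 8
104 + 8 = 112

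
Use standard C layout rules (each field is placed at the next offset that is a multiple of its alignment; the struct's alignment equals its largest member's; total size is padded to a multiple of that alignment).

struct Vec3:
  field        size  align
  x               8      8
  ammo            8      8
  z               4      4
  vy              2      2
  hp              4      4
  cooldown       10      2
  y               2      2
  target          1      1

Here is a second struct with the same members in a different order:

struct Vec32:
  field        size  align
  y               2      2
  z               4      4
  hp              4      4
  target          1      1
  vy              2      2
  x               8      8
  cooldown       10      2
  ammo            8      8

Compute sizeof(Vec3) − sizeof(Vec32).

0

0..8  x  (8B, 8-aligned)
8..16  ammo  (8B, 8-aligned)
16..20  z  (4B, 4-aligned)
20..22  vy  (2B, 2-aligned)
22..24  -- padding (2B)
24..28  hp  (4B, 4-aligned)
28..38  cooldown  (10B, 2-aligned)
38..40  y  (2B, 2-aligned)
40..41  target  (1B, 1-aligned)
41..48  -- tail padding (7B)
sizeof = 48, alignof = 8
— Vec32 —
0..2  y  (2B, 2-aligned)
2..4  -- padding (2B)
4..8  z  (4B, 4-aligned)
8..12  hp  (4B, 4-aligned)
12..13  target  (1B, 1-aligned)
13..14  -- padding (1B)
14..16  vy  (2B, 2-aligned)
16..24  x  (8B, 8-aligned)
24..34  cooldown  (10B, 2-aligned)
34..40  -- padding (6B)
40..48  ammo  (8B, 8-aligned)
sizeof = 48, alignof = 8
48 − 48 = 0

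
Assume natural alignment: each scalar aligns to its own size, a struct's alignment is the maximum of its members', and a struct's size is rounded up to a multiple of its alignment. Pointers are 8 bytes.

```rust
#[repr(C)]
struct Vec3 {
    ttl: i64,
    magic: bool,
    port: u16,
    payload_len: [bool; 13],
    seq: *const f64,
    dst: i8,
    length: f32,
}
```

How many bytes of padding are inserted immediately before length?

3

ttl at 0 (size 8, align 8) → ends 8
magic at 8 (size 1, align 1) → ends 9
pad 1 to align 2 for port
port at 10 (size 2, align 2) → ends 12
payload_len at 12 (size 13, align 1) → ends 25
pad 7 to align 8 for seq
seq at 32 (size 8, align 8) → ends 40
dst at 40 (size 1, align 1) → ends 41
pad 3 to align 4 for length
length at 44 (size 4, align 4) → ends 48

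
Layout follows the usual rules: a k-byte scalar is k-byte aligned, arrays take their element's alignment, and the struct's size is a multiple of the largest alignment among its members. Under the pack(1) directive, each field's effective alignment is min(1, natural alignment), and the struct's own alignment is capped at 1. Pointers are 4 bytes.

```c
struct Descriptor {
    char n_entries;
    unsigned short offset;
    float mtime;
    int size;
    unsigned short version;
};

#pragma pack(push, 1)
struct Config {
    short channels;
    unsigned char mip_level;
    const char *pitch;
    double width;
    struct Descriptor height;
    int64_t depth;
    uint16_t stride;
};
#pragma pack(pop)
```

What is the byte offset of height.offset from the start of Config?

Descriptor: 0..1  n_entries  (1B, 1-aligned); 1..2  -- padding (1B); 2..4  offset  (2B, 2-aligned); 4..8  mtime  (4B, 4-aligned); 8..12  size  (4B, 4-aligned); 12..14  version  (2B, 2-aligned); 14..16  -- tail padding (2B); sizeof = 16, alignof = 4
0..2  channels  (2B, 1-aligned)
2..3  mip_level  (1B, 1-aligned)
3..7  pitch  (4B, 1-aligned)
7..15  width  (8B, 1-aligned)
15..31  height  (16B, 1-aligned)
within Descriptor: offset at 2
15 + 2 = 17

17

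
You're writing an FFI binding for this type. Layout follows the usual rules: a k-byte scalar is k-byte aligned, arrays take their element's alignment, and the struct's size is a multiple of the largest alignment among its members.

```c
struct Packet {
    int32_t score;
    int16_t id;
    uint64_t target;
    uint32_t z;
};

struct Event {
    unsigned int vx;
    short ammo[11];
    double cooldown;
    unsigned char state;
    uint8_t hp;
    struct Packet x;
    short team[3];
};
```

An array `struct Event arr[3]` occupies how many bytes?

Packet: 0..4  score  (4B, 4-aligned); 4..6  id  (2B, 2-aligned); 6..8  -- padding (2B); 8..16  target  (8B, 8-aligned); 16..20  z  (4B, 4-aligned); 20..24  -- tail padding (4B); sizeof = 24, alignof = 8
0..4  vx  (4B, 4-aligned)
4..26  ammo  (22B, 2-aligned)
26..32  -- padding (6B)
32..40  cooldown  (8B, 8-aligned)
40..41  state  (1B, 1-aligned)
41..42  hp  (1B, 1-aligned)
42..48  -- padding (6B)
48..72  x  (24B, 8-aligned)
72..78  team  (6B, 2-aligned)
78..80  -- tail padding (2B)
sizeof = 80, alignof = 8
array of 3: 3 × 80 = 240

240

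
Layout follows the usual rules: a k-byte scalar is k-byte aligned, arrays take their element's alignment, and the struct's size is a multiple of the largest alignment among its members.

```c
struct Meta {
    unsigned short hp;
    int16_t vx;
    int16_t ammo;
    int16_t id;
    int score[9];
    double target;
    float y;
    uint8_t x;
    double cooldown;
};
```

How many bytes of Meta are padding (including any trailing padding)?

@0: hp [2B, align 2] → 2
@2: vx [2B, align 2] → 4
@4: ammo [2B, align 2] → 6
@6: id [2B, align 2] → 8
@8: score [36B, align 4] → 44
+4 pad (align 8)
@48: target [8B, align 8] → 56
@56: y [4B, align 4] → 60
@60: x [1B, align 1] → 61
+3 pad (align 8)
@64: cooldown [8B, align 8] → 72
size 72, align 8
data bytes 65, size 72 → padding 7

7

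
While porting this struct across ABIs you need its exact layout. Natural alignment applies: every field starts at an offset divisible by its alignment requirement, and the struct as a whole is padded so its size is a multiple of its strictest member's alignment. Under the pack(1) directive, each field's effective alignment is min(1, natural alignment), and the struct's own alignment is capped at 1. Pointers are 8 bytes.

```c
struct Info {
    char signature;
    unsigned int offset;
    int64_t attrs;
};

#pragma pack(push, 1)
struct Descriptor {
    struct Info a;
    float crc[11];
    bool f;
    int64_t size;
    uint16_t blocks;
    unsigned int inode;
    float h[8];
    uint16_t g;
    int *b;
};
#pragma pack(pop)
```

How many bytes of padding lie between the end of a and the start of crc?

Info: 0..1  signature  (1B, 1-aligned); 1..4  -- padding (3B); 4..8  offset  (4B, 4-aligned); 8..16  attrs  (8B, 8-aligned); sizeof = 16, alignof = 8
0..16  a  (16B, 1-aligned)
16..60  crc  (44B, 1-aligned)

0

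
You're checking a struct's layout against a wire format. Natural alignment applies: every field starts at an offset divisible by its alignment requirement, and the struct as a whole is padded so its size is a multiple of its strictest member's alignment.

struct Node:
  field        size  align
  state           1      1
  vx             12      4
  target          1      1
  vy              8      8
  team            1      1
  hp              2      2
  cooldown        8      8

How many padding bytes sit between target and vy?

state at 0 (size 1, align 1) → ends 1
pad 3 to align 4 for vx
vx at 4 (size 12, align 4) → ends 16
target at 16 (size 1, align 1) → ends 17
pad 7 to align 8 for vy
vy at 24 (size 8, align 8) → ends 32

7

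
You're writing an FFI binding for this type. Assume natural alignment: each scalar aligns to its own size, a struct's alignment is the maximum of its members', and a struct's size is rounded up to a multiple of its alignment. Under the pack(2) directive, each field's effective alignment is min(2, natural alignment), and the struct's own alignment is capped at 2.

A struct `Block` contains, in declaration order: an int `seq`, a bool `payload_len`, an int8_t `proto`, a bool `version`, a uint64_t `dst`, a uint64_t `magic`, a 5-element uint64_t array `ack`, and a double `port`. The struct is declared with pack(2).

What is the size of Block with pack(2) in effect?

72

0..4  seq  (4B, 2-aligned)
4..5  payload_len  (1B, 1-aligned)
5..6  proto  (1B, 1-aligned)
6..7  version  (1B, 1-aligned)
7..8  -- padding (1B)
8..16  dst  (8B, 2-aligned)
16..24  magic  (8B, 2-aligned)
24..64  ack  (40B, 2-aligned)
64..72  port  (8B, 2-aligned)
sizeof = 72, alignof = 2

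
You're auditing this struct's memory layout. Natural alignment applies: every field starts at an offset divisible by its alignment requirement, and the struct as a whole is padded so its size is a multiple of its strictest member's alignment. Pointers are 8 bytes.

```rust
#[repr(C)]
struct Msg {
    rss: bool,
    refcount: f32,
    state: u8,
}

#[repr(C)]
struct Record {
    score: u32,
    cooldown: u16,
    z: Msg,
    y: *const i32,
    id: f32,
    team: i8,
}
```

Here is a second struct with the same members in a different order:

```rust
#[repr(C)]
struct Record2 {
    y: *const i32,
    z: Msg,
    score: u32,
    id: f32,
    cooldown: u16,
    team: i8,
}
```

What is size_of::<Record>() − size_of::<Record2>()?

Msg: rss at 0 (size 1, align 1) → ends 1; pad 3 to align 4 for refcount; refcount at 4 (size 4, align 4) → ends 8; state at 8 (size 1, align 1) → ends 9; tail pad 3 to reach multiple of 4; total 12 bytes, alignment 4
score at 0 (size 4, align 4) → ends 4
cooldown at 4 (size 2, align 2) → ends 6
pad 2 to align 4 for z
z at 8 (size 12, align 4) → ends 20
pad 4 to align 8 for y
y at 24 (size 8, align 8) → ends 32
id at 32 (size 4, align 4) → ends 36
team at 36 (size 1, align 1) → ends 37
tail pad 3 to reach multiple of 8
total 40 bytes, alignment 8
— Record2 —
y at 0 (size 8, align 8) → ends 8
z at 8 (size 12, align 4) → ends 20
score at 20 (size 4, align 4) → ends 24
id at 24 (size 4, align 4) → ends 28
cooldown at 28 (size 2, align 2) → ends 30
team at 30 (size 1, align 1) → ends 31
tail pad 1 to reach multiple of 8
total 32 bytes, alignment 8
40 − 32 = 8

8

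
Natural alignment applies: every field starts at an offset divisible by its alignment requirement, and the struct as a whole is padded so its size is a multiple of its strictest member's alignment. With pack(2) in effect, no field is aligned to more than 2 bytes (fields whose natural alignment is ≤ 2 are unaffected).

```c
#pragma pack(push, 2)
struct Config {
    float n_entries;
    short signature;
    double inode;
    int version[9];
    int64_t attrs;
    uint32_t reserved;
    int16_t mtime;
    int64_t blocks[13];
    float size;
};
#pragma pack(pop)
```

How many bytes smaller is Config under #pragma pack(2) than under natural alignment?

12

natural layout:
  @0: n_entries [4B, align 4] → 4
  @4: signature [2B, align 2] → 6
  +2 pad (align 8)
  @8: inode [8B, align 8] → 16
  @16: version [36B, align 4] → 52
  +4 pad (align 8)
  @56: attrs [8B, align 8] → 64
  @64: reserved [4B, align 4] → 68
  @68: mtime [2B, align 2] → 70
  +2 pad (align 8)
  @72: blocks [104B, align 8] → 176
  @176: size [4B, align 4] → 180
  +4 tail pad (align 8)
  size 184, align 8
packed(2) layout:
  @0: n_entries [4B, align 2] → 4
  @4: signature [2B, align 2] → 6
  @6: inode [8B, align 2] → 14
  @14: version [36B, align 2] → 50
  @50: attrs [8B, align 2] → 58
  @58: reserved [4B, align 2] → 62
  @62: mtime [2B, align 2] → 64
  @64: blocks [104B, align 2] → 168
  @168: size [4B, align 2] → 172
  size 172, align 2
184 − 172 = 12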